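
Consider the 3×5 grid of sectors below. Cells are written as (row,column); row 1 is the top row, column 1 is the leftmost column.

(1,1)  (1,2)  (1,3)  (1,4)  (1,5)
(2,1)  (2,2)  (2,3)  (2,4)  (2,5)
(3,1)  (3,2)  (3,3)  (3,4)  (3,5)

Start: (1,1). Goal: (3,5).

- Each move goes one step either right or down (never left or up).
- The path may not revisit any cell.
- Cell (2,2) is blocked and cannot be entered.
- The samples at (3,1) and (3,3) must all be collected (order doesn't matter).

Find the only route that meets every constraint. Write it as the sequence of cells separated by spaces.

Moves only go right or down, so the column and row indices never decrease.
Route from (1,1): down 2 to (3,1), right 4 to (3,5) — 6 moves in all.
Check: all required cells visited.

(1,1) (2,1) (3,1) (3,2) (3,3) (3,4) (3,5)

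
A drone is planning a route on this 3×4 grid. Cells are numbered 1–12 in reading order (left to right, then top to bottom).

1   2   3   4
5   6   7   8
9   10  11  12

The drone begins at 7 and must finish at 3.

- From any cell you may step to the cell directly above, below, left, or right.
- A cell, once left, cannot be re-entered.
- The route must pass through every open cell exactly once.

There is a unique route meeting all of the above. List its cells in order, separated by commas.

7, 6, 2, 1, 5, 9, 10, 11, 12, 8, 4, 3

Need to visit all 12 open cells exactly once, starting at 7 and ending at 3.
Cell 12 has only two open neighbours (8 and 11), so the path must pass straight through it: one of those is the cell it's entered from and the other is where it exits.
Route from 7: left 1 to 6, up 1 to 2, left 1 to 1, down 2 to 9, right 3 to 12, up 2 to 4, left 1 to 3 — 11 moves in all.
Check: all 12 open cells covered.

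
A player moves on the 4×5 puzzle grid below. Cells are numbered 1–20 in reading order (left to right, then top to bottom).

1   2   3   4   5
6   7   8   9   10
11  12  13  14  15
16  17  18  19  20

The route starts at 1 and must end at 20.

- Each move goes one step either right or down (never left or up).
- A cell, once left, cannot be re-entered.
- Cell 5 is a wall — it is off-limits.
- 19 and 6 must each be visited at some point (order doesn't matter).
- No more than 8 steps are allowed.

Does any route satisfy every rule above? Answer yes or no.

yes

One route that works: 1 → 6 → 11 → 16 → 17 → 18 → 19 → 20.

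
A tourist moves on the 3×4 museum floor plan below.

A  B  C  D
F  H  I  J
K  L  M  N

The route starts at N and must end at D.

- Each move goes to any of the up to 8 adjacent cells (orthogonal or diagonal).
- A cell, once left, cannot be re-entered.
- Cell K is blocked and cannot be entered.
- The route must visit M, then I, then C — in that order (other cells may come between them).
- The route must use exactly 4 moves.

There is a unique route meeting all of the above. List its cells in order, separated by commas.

N, M, I, C, D

The waypoints must appear in the order M, I, C, with no cell reused.
Route from N: left to M, 2× up (reaching C), right to D — 4 moves in all.
Check: order respected (M at step 1, I at step 2, C at step 3); 4 moves as required.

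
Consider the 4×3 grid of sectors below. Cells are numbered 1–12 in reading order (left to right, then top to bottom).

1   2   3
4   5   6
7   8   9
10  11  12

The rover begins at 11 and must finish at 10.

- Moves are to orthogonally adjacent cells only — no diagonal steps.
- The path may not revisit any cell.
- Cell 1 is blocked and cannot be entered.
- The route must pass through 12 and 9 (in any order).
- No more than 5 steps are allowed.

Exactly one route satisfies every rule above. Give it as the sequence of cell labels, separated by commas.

11, 12, 9, 8, 7, 10

Any route must reach 12 and 9 and still end at 10 within 5 moves, so the order of the required stops is forced.
Route from 11: right 1 to 12, up 1 to 9, left 2 to 7, down 1 to 10 — 5 moves in all.
Check: all required cells visited; 5 ≤ 5 moves.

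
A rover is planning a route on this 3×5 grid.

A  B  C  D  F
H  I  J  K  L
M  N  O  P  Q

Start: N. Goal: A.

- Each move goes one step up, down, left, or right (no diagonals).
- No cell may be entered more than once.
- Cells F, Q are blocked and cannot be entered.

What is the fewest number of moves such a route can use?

3

The Manhattan distance from N to A is |3−1| + |2−1| = 3, so at least 3 moves are needed.
A route of 3 moves achieves this: N → I → B → A.
Since 3 matches the lower bound, it is optimal.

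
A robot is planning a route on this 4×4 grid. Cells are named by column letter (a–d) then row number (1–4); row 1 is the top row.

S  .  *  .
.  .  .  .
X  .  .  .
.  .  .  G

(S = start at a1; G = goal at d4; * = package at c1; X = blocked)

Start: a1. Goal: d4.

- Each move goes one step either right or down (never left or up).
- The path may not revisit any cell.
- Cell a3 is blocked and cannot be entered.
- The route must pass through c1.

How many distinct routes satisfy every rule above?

4

A right/down-only route from a1 to d4 makes exactly 3 down-moves and 3 right-moves in some order.
With no other constraints that would be C(6,3) = 20 routes.
Split at c1 and multiply the segment counts (each segment already excludes blocked cells): a1→c1: 1; c1→d4: 4; product = 4.
That gives 4 routes.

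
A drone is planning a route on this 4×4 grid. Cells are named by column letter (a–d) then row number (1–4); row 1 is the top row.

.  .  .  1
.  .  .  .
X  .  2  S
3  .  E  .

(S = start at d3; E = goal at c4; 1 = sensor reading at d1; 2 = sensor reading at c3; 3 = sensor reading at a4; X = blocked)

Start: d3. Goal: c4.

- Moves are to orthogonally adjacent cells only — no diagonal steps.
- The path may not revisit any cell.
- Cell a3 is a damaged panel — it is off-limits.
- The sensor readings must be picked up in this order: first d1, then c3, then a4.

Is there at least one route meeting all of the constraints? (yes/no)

a4 must be visited but has only one open neighbour (b4), and it is neither the start nor the goal — the route would have to enter and leave through b4, re-entering it.

no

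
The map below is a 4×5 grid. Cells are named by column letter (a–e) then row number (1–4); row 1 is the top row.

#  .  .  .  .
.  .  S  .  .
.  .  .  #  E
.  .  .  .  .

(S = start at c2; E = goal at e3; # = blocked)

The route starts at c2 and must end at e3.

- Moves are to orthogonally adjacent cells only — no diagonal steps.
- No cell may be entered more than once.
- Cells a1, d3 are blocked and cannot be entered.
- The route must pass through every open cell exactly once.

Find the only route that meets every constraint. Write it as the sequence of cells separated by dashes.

c2 - d2 - e2 - e1 - d1 - c1 - b1 - b2 - a2 - a3 - a4 - b4 - b3 - c3 - c4 - d4 - e4 - e3

Need to visit all 18 open cells exactly once, starting at c2 and ending at e3.
Route from c2: right 2 to e2, up 1 to e1, left 3 to b1, down 1 to b2, left 1 to a2, down 2 to a4, right 1 to b4, up 1 to b3, right 1 to c3, down 1 to c4, right 2 to e4, up 1 to e3 — 17 moves in all.
Check: all 18 open cells covered.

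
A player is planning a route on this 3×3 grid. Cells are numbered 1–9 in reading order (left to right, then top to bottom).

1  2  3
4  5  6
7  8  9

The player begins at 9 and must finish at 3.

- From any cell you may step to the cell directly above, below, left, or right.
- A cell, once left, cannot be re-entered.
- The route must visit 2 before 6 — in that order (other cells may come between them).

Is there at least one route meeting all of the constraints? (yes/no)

One route that works: 9 → 8 → 7 → 4 → 1 → 2 → 5 → 6 → 3.

yes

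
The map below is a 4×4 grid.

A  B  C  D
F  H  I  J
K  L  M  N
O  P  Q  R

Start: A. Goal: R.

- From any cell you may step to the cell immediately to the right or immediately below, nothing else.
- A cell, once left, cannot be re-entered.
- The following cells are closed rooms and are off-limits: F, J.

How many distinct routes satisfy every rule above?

7

A right/down-only route from A to R makes exactly 3 down-moves and 3 right-moves in some order.
With no other constraints that would be C(6,3) = 20 routes.
Subtract routes through each blocked cell (inclusion–exclusion for overlaps): − through F: 10 − through J: 4 + through F&J: 1 → 7.
That gives 7 routes.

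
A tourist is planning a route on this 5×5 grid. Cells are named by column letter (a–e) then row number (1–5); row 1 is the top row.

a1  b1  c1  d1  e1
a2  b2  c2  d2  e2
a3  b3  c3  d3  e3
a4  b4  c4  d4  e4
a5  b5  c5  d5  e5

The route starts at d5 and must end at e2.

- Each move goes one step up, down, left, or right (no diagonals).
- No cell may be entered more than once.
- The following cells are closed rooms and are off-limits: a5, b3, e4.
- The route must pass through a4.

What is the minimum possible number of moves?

Any route passes through a4 somewhere between d5 and e2. Summing Manhattan distances along the two legs (d5 → a4 → e2) gives a lower bound of 4 + 6 = 10 moves.
A route of 10 moves achieves this: d5 → d4 → c4 → b4 → a4 → a3 → a2 → b2 → c2 → d2 → e2.
Since 10 matches the lower bound, it is optimal.

10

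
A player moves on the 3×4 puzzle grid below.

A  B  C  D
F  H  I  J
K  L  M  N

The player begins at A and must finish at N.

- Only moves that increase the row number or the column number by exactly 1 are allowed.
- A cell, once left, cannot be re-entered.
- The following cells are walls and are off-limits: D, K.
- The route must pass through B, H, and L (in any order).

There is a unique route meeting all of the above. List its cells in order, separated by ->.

Moves only go right or down, so the column and row indices never decrease.
Route from A: right 1 to B, down 2 to L, right 2 to N — 5 moves in all.
Check: all required cells visited.

A -> B -> H -> L -> M -> N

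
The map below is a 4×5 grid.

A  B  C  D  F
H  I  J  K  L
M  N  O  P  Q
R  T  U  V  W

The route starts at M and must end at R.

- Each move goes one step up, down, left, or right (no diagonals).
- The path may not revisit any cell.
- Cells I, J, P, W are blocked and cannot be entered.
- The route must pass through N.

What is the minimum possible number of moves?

Any route passes through N somewhere between M and R. Summing Manhattan distances along the two legs (M → N → R) gives a lower bound of 1 + 2 = 3 moves.
A route of 3 moves achieves this: M → N → T → R.
Since 3 matches the lower bound, it is optimal.

3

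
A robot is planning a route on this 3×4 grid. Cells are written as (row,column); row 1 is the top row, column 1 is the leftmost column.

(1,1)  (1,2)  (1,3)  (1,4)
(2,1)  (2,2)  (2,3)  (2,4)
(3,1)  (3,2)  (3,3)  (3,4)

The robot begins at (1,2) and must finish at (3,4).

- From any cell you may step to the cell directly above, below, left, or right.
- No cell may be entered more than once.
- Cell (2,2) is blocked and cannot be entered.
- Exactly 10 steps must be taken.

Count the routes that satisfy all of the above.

Need simple routes of exactly 10 moves from (1,2) to (3,4) (Manhattan distance 4, so 3 moves are spent on a detour and 3 undoing it).
Enumerating: (1,2) (1,1) (2,1) (3,1) (3,2) (3,3) (2,3) (1,3) (1,4) (2,4) (3,4).
That gives 1 route.

1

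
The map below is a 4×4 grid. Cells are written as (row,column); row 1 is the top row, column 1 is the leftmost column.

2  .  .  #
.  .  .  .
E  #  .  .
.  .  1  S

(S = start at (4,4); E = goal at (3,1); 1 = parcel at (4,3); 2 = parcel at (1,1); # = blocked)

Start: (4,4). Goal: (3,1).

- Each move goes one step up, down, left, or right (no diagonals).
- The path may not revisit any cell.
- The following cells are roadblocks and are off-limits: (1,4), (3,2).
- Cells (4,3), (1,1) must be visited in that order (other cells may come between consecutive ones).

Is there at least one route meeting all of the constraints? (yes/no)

One route that works: (4,4) → (4,3) → (3,3) → (2,3) → (1,3) → (1,2) → (1,1) → (2,1) → (3,1).

yes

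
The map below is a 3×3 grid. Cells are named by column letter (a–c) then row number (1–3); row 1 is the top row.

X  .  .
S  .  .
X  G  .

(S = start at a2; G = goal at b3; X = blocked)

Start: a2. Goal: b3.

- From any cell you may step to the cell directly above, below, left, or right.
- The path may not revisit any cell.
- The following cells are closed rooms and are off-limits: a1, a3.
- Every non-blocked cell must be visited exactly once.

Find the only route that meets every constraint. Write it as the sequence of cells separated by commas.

Need to visit all 7 open cells exactly once, starting at a2 and ending at b3.
Cell c1 has only two open neighbours (c2 and b1), so the path must pass straight through it: one of those is the cell it's entered from and the other is where it exits.
Route from a2: right 1 to b2, up 1 to b1, right 1 to c1, down 2 to c3, left 1 to b3 — 6 moves in all.
Check: all 7 open cells covered.

a2, b2, b1, c1, c2, c3, b3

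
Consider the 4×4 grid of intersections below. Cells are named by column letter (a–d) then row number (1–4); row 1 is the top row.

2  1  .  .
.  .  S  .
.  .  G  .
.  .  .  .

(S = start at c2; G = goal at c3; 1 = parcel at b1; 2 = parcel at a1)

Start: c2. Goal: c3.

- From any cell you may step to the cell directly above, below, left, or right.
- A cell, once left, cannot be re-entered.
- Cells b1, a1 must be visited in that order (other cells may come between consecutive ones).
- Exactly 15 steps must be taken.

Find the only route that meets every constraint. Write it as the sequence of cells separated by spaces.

The waypoints must appear in the order b1, a1, with no cell reused.
Route from c2: right 1 to d2, up 1 to d1, left 3 to a1, down 1 to a2, right 1 to b2, down 1 to b3, left 1 to a3, down 1 to a4, right 3 to d4, up 1 to d3, left 1 to c3 — 15 moves in all.
Check: order respected (1 at step 4, 2 at step 5); 15 moves as required.

c2 d2 d1 c1 b1 a1 a2 b2 b3 a3 a4 b4 c4 d4 d3 c3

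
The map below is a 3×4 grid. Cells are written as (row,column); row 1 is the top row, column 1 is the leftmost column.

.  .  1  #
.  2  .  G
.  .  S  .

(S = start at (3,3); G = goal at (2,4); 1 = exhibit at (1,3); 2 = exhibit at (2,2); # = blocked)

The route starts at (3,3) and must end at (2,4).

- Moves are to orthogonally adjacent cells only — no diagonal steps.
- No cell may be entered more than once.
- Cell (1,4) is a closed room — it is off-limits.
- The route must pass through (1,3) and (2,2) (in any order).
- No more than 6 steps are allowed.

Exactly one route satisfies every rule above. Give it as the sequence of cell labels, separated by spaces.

(3,3) (3,2) (2,2) (1,2) (1,3) (2,3) (2,4)

The 6-move cap with required stops at (1,3), (2,2) leaves no slack for detours.
Route from (3,3): left to (3,2), 2× up (reaching (1,2)), right to (1,3), down to (2,3), right to (2,4) — 6 moves in all.
Check: all required cells visited; 6 ≤ 6 moves.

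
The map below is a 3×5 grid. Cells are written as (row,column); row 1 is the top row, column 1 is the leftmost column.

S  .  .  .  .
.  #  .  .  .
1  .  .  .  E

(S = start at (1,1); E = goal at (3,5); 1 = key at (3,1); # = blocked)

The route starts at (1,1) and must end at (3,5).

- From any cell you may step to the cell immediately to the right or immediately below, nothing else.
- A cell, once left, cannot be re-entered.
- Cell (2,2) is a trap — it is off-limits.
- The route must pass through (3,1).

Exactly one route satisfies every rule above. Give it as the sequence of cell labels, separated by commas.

(1,1), (2,1), (3,1), (3,2), (3,3), (3,4), (3,5)

Moves only go right or down, so the column and row indices never decrease.
Route from (1,1): down 2 to (3,1), right 4 to (3,5) — 6 moves in all.
Check: all required cells visited.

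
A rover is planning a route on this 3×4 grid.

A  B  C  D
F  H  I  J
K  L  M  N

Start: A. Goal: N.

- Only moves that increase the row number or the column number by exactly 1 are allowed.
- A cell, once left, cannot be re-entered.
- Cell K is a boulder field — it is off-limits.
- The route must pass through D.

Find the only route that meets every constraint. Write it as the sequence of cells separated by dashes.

Moves only go right or down, so the column and row indices never decrease.
Route from A: right 3 to D, down 2 to N — 5 moves in all.
Check: all required cells visited.

A - B - C - D - J - N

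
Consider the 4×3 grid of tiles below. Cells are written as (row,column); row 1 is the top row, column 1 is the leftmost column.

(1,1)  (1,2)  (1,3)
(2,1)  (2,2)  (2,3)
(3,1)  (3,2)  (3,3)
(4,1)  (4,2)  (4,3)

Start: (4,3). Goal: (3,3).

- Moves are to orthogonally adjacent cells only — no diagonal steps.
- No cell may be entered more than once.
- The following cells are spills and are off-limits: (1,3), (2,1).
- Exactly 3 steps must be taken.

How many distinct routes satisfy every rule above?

Need simple routes of exactly 3 moves from (4,3) to (3,3) (Manhattan distance 1, so 1 moves are spent on a detour and 1 undoing it).
Enumerating: (4,3) (4,2) (3,2) (3,3).
That gives 1 route.

1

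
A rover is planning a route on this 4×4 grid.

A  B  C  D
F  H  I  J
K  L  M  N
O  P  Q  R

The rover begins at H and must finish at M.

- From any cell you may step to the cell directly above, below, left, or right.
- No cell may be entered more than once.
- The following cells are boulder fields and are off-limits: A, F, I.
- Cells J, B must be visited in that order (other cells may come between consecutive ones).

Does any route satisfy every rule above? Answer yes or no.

Ignoring the required order, 4 revisit-free routes from H to M pass through all of J and B; the waypoint orders that occur are B → J (4) — never J → B.

no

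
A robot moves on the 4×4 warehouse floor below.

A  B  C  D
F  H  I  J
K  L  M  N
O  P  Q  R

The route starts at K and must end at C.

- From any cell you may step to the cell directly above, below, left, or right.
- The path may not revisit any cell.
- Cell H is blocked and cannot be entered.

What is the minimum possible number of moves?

The Manhattan distance from K to C is |3−1| + |1−3| = 4, so at least 4 moves are needed.
A route of 4 moves achieves this: K → F → A → B → C.
Since 4 matches the lower bound, it is optimal.

4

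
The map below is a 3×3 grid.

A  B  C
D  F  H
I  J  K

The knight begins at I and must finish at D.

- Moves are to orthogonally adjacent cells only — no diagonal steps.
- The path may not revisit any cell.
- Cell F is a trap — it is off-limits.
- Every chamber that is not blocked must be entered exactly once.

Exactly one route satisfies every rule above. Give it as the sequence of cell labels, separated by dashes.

I - J - K - H - C - B - A - D

Need to visit all 8 open cells exactly once, starting at I and ending at D.
Route from I: right 2 to K, up 2 to C, left 2 to A, down 1 to D — 7 moves in all.
Check: all 8 open cells covered.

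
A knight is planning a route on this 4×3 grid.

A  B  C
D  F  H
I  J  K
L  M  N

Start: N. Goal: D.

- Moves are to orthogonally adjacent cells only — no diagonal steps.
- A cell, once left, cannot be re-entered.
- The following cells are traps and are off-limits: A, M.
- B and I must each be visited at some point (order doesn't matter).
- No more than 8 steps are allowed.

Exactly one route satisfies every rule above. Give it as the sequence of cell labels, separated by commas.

N, K, H, C, B, F, J, I, D

The 8-move cap with required stops at B, I leaves no slack for detours.
Route from N: 3× up (reaching C), left to B, 2× down (reaching J), left to I, up to D — 8 moves in all.
Check: all required cells visited; 8 ≤ 8 moves.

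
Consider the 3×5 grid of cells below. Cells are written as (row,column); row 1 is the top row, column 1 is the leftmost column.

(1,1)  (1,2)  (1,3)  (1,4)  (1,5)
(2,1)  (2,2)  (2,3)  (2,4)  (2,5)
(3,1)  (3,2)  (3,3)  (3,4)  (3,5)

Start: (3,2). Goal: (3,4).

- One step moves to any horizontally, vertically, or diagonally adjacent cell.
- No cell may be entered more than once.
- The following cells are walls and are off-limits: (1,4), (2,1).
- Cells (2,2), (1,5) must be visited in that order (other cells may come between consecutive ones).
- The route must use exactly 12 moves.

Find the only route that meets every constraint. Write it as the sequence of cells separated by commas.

(3,2), (3,1), (2,2), (1,1), (1,2), (1,3), (2,3), (3,3), (2,4), (1,5), (2,5), (3,5), (3,4)

The waypoints must appear in the order (2,2), (1,5), with no cell reused.
Route from (3,2): left to (3,1), up-right to (2,2), up-left to (1,1), 2× right (reaching (1,3)), 2× down (reaching (3,3)), 2× up-right (reaching (1,5)), 2× down (reaching (3,5)), left to (3,4) — 12 moves in all.
Check: order respected ((2,2) at step 2, (1,5) at step 9); 12 moves as required.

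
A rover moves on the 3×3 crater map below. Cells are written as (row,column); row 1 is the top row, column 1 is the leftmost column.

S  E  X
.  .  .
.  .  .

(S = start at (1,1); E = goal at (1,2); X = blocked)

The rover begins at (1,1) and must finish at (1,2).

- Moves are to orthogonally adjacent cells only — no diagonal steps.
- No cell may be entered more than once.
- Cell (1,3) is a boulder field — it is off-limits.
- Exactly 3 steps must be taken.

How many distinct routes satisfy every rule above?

Need simple routes of exactly 3 moves from (1,1) to (1,2) (Manhattan distance 1, so 1 moves are spent on a detour and 1 undoing it).
Enumerating: (1,1) (2,1) (2,2) (1,2).
That gives 1 route.

1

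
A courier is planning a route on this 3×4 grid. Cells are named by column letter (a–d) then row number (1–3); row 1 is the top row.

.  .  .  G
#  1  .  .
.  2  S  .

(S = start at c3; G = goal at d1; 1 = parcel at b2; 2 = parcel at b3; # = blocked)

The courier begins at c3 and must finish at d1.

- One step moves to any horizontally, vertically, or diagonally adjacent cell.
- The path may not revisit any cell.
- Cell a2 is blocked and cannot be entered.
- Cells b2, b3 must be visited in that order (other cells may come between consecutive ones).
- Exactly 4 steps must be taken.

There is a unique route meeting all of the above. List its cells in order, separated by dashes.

The waypoints must appear in the order b2, b3, with no cell reused.
Route from c3: up-left 1 to b2, down 1 to b3, up-right 2 to d1 — 4 moves in all.
Check: order respected (1 at step 1, 2 at step 2); 4 moves as required.

c3 - b2 - b3 - c2 - d1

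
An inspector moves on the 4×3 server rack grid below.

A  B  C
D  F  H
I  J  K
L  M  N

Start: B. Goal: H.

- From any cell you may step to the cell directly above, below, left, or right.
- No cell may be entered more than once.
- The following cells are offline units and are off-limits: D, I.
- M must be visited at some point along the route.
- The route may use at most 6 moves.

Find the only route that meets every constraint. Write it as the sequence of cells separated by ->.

The budget equals the shortest possible length, so every move has to be on a shortest route through the required cells.
Route from B: 3× down (reaching M), right to N, 2× up (reaching H) — 6 moves in all.
Check: all required cells visited; 6 ≤ 6 moves.

B -> F -> J -> M -> N -> K -> H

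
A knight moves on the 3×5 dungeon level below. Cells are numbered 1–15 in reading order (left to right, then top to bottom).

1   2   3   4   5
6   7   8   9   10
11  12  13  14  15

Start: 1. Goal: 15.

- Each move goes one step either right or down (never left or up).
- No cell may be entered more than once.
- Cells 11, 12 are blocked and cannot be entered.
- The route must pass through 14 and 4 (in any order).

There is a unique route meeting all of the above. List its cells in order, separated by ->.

Moves only go right or down, so the column and row indices never decrease.
Route from 1: 3× right (reaching 4), 2× down (reaching 14), right to 15 — 6 moves in all.
Check: all required cells visited.

1 -> 2 -> 3 -> 4 -> 9 -> 14 -> 15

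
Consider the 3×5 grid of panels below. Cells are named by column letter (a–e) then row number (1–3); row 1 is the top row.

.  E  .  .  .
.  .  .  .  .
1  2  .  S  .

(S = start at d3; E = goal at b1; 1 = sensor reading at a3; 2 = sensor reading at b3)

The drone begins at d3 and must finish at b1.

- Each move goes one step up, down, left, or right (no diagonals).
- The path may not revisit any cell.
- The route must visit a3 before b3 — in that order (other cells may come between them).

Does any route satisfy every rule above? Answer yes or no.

no

Ignoring the required order, 27 revisit-free routes from d3 to b1 pass through all of a3 and b3; the waypoint orders that occur are b3 → a3 (27) — never a3 → b3.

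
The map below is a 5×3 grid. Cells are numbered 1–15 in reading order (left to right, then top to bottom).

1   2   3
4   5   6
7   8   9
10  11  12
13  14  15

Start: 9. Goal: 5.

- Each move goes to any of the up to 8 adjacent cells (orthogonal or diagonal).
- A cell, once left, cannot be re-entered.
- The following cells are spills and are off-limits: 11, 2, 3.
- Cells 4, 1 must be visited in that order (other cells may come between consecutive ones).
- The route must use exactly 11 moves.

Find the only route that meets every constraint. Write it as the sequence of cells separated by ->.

The waypoints must appear in the order 4, 1, with no cell reused.
Route from 9: up 1 to 6, down-left 1 to 8, down-right 1 to 12, down 1 to 15, left 2 to 13, up 4 to 1, down-right 1 to 5 — 11 moves in all.
Check: order respected (4 at step 9, 1 at step 10); 11 moves as required.

9 -> 6 -> 8 -> 12 -> 15 -> 14 -> 13 -> 10 -> 7 -> 4 -> 1 -> 5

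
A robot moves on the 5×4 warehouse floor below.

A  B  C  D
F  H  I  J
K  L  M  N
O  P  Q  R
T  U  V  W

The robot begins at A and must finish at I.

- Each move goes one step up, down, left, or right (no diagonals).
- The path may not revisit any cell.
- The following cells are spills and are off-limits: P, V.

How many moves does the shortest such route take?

The Manhattan distance from A to I is |1−2| + |1−3| = 3, so at least 3 moves are needed.
A route of 3 moves achieves this: A → F → H → I.
Since 3 matches the lower bound, it is optimal.

3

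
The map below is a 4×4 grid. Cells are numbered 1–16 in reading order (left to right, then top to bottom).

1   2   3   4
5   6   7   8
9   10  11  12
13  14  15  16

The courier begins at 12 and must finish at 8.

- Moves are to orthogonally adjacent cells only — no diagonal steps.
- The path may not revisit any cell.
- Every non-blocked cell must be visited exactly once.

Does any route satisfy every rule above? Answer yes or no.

yes

One route that works: 12 → 16 → 15 → 11 → 7 → 6 → 10 → 14 → 13 → 9 → 5 → 1 → 2 → 3 → 4 → 8.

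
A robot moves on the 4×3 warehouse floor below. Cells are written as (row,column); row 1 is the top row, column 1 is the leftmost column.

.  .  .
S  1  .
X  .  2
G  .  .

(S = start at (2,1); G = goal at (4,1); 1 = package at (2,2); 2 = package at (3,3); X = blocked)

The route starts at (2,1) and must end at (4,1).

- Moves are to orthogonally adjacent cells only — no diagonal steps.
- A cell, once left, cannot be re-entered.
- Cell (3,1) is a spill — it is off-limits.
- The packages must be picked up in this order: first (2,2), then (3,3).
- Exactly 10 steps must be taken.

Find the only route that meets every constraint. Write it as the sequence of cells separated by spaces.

(2,1) (1,1) (1,2) (1,3) (2,3) (2,2) (3,2) (3,3) (4,3) (4,2) (4,1)

The waypoints must appear in the order (2,2), (3,3), with no cell reused.
Route from (2,1): up to (1,1), 2× right (reaching (1,3)), down to (2,3), left to (2,2), down to (3,2), right to (3,3), down to (4,3), 2× left (reaching (4,1)) — 10 moves in all.
Check: order respected (1 at step 5, 2 at step 7); 10 moves as required.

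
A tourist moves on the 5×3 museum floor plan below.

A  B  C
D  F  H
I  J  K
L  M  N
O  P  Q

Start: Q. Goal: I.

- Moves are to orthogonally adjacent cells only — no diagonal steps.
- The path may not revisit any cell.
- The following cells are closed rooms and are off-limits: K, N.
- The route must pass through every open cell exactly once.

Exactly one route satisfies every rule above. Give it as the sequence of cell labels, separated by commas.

Q, P, O, L, M, J, F, H, C, B, A, D, I

Need to visit all 13 open cells exactly once, starting at Q and ending at I.
Cell A has only two open neighbours (D and B), so the path must pass straight through it: one of those is the cell it's entered from and the other is where it exits.
Route from Q: 2× left (reaching O), up to L, right to M, 2× up (reaching F), right to H, up to C, 2× left (reaching A), 2× down (reaching I) — 12 moves in all.
Check: all 13 open cells covered.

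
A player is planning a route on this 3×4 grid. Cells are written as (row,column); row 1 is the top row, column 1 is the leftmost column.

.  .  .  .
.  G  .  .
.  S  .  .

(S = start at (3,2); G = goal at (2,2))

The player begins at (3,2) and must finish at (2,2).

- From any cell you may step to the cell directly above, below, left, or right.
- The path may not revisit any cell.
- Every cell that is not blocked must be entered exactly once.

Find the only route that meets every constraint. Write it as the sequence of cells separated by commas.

Need to visit all 12 open cells exactly once, starting at (3,2) and ending at (2,2).
Route from (3,2): left 1 to (3,1), up 2 to (1,1), right 3 to (1,4), down 2 to (3,4), left 1 to (3,3), up 1 to (2,3), left 1 to (2,2) — 11 moves in all.
Check: all 12 open cells covered.

(3,2), (3,1), (2,1), (1,1), (1,2), (1,3), (1,4), (2,4), (3,4), (3,3), (2,3), (2,2)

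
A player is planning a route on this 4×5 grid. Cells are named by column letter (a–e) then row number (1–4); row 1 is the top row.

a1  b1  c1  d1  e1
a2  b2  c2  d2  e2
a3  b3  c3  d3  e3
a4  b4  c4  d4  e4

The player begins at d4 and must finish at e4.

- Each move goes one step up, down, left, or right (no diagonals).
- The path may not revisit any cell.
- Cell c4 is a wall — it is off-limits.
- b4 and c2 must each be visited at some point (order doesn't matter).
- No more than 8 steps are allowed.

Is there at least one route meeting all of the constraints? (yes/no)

Even ignoring the no-revisit rule, getting from d4 to e4, taking the cheapest ordering d4 → c2 → b4 → e4 needs at least 3 + 3 + 5 = 11 moves (fewest moves per leg, detouring around blocked cells), which exceeds the 8-move limit.

no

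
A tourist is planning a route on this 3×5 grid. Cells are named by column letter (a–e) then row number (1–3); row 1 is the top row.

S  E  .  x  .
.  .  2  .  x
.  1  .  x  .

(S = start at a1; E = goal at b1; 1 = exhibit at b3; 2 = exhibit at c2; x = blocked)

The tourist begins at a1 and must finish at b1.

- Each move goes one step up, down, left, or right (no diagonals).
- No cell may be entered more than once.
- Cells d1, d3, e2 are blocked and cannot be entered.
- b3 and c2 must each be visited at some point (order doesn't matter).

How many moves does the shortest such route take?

Any route passes through b3 and c2 in some order between a1 and b1. Summing Manhattan distances along each leg and taking the cheapest ordering (a1 → b3 → c2 → b1) gives a lower bound of 3 + 2 + 2 = 7 moves.
A route of 7 moves achieves this: a1 → a2 → a3 → b3 → b2 → c2 → c1 → b1.
Since 7 matches the lower bound, it is optimal.

7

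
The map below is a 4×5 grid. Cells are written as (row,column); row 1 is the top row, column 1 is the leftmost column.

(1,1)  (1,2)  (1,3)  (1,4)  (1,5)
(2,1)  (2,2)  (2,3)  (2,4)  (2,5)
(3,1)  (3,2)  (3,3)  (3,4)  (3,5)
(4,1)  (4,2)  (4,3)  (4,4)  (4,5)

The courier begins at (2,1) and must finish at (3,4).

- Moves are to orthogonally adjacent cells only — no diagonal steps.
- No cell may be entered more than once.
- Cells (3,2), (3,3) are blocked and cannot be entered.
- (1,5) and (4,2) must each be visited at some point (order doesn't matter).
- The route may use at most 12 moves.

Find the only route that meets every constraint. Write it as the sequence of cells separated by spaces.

The budget equals the shortest possible length, so every move has to be on a shortest route through the required cells.
Route from (2,1): down 2 to (4,1), right 4 to (4,5), up 3 to (1,5), left 1 to (1,4), down 2 to (3,4) — 12 moves in all.
Check: all required cells visited; 12 ≤ 12 moves.

(2,1) (3,1) (4,1) (4,2) (4,3) (4,4) (4,5) (3,5) (2,5) (1,5) (1,4) (2,4) (3,4)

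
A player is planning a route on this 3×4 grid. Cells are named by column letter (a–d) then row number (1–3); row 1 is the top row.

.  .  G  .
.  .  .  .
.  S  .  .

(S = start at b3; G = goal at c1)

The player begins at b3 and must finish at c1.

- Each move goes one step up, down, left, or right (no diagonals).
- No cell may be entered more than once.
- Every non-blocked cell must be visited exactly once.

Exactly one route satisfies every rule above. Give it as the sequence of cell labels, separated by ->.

Need to visit all 12 open cells exactly once, starting at b3 and ending at c1.
Route from b3: left 1 to a3, up 2 to a1, right 1 to b1, down 1 to b2, right 1 to c2, down 1 to c3, right 1 to d3, up 2 to d1, left 1 to c1 — 11 moves in all.
Check: all 12 open cells covered.

b3 -> a3 -> a2 -> a1 -> b1 -> b2 -> c2 -> c3 -> d3 -> d2 -> d1 -> c1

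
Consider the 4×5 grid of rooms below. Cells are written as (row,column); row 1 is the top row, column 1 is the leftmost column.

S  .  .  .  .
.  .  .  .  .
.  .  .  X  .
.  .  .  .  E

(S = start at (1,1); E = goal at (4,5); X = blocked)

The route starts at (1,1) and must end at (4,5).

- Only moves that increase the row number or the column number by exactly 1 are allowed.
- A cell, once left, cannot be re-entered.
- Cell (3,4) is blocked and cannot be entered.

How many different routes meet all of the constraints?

15

A right/down-only route from (1,1) to (4,5) makes exactly 3 down-moves and 4 right-moves in some order.
With no other constraints that would be C(7,3) = 35 routes.
Subtract routes through each blocked cell (inclusion–exclusion for overlaps): − through (3,4): 20 → 15.
That gives 15 routes.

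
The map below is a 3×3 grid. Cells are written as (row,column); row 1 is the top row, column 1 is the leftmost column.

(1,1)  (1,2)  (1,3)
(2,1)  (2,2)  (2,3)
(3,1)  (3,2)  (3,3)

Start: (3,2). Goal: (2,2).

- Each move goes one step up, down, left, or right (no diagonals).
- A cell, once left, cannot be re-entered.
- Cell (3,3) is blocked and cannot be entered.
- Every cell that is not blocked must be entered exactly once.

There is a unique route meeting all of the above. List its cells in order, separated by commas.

(3,2), (3,1), (2,1), (1,1), (1,2), (1,3), (2,3), (2,2)

Need to visit all 8 open cells exactly once, starting at (3,2) and ending at (2,2).
Route from (3,2): left to (3,1), 2× up (reaching (1,1)), 2× right (reaching (1,3)), down to (2,3), left to (2,2) — 7 moves in all.
Check: all 8 open cells covered.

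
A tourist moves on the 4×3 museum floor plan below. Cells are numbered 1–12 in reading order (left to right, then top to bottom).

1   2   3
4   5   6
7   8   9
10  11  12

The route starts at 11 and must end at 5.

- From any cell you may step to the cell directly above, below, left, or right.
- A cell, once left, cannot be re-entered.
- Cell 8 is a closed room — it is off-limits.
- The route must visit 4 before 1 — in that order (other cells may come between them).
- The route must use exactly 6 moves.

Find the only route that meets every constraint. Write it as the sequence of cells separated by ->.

11 -> 10 -> 7 -> 4 -> 1 -> 2 -> 5

The waypoints must appear in the order 4, 1, with no cell reused.
Route from 11: left to 10, 3× up (reaching 1), right to 2, down to 5 — 6 moves in all.
Check: order respected (4 at step 3, 1 at step 4); 6 moves as required.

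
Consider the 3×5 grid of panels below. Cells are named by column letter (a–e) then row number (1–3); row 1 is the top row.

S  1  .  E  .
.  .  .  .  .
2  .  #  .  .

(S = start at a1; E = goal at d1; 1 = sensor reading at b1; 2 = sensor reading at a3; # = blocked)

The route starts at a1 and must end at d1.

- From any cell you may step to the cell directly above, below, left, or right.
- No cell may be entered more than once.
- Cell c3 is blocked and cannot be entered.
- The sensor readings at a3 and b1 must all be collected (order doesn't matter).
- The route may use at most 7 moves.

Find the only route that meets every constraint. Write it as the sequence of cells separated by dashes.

Any route must reach a3 and b1 and still end at d1 within 7 moves, so the order of the required stops is forced.
Route from a1: down 2 to a3, right 1 to b3, up 2 to b1, right 2 to d1 — 7 moves in all.
Check: all required cells visited; 7 ≤ 7 moves.

a1 - a2 - a3 - b3 - b2 - b1 - c1 - d1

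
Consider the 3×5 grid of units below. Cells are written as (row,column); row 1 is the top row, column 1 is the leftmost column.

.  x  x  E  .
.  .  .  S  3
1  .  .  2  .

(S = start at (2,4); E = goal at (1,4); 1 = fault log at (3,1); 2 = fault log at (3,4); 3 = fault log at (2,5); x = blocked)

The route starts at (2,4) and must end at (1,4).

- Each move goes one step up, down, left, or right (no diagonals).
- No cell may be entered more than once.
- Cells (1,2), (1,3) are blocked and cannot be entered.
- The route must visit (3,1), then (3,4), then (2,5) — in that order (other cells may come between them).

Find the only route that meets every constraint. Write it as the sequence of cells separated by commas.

The waypoints must appear in the order (3,1), (3,4), (2,5), with no cell reused.
Route from (2,4): 3× left (reaching (2,1)), down to (3,1), 4× right (reaching (3,5)), 2× up (reaching (1,5)), left to (1,4) — 11 moves in all.
Check: order respected (1 at step 4, 2 at step 7, 3 at step 9).

(2,4), (2,3), (2,2), (2,1), (3,1), (3,2), (3,3), (3,4), (3,5), (2,5), (1,5), (1,4)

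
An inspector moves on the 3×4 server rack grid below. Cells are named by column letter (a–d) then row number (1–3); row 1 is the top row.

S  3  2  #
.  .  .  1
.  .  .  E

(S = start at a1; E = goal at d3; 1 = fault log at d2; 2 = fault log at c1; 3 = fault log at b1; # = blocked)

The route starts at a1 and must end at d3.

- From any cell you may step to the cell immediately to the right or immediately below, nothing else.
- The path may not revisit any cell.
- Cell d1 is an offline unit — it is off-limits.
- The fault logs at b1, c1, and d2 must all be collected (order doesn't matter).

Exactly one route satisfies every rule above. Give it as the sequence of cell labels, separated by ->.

a1 -> b1 -> c1 -> c2 -> d2 -> d3

Moves only go right or down, so the column and row indices never decrease.
Route from a1: 2× right (reaching c1), down to c2, right to d2, down to d3 — 5 moves in all.
Check: all required cells visited.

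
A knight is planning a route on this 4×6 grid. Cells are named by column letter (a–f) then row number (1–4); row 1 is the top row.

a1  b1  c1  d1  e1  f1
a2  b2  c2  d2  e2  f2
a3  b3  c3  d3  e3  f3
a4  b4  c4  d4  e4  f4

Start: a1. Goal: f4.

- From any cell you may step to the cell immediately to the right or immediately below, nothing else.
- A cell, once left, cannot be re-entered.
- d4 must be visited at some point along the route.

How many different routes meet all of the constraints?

20

A right/down-only route from a1 to f4 makes exactly 3 down-moves and 5 right-moves in some order.
With no other constraints that would be C(8,3) = 56 routes.
Split at d4 and multiply the segment counts: a1→d4: 20; d4→f4: 1; product = 20.
That gives 20 routes.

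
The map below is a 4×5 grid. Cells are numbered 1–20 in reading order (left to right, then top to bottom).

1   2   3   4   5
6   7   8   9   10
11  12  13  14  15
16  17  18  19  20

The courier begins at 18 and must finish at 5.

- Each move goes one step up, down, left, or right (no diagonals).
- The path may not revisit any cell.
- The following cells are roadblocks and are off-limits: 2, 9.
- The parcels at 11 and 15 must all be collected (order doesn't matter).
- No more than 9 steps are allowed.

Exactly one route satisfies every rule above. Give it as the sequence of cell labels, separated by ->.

18 -> 17 -> 16 -> 11 -> 12 -> 13 -> 14 -> 15 -> 10 -> 5

The 9-move cap with required stops at 11, 15 leaves no slack for detours.
Route from 18: left 2 to 16, up 1 to 11, right 4 to 15, up 2 to 5 — 9 moves in all.
Check: all required cells visited; 9 ≤ 9 moves.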